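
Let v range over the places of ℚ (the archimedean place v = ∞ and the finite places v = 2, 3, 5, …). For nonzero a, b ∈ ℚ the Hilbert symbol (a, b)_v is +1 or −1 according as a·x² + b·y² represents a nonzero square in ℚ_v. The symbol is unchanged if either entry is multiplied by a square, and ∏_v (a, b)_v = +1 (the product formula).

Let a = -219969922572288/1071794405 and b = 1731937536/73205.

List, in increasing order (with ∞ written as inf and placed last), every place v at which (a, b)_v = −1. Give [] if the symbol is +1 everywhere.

[5, 29]

Mod squares: a ≡ -290, b ≡ 145. Check v ∈ {∞, 2, 3, 5, 7, 11, 23, 29}.
v=7: a=7^4·(≡2), b=7^2·(≡3) mod 7; (2|7)=+1, (3|7)=-1; (−1)^{4·2·3}·(+1)^2·(-1)^4 = +1.
v=11: a=11^-8·(≡7), b=11^-4·(≡2) mod 11; (7|11)=-1, (2|11)=-1; (−1)^{-8·-4·5}·(-1)^-4·(-1)^-8 = +1.
v=5: a=5^-1·(≡2), b=5^-1·(≡1) mod 5; (2|5)=-1, (1|5)=+1; (−1)^{-1·-1·2}·(-1)^-1·(+1)^-1 = -1.
v=29: a=29^1·(≡12), b=29^1·(≡25) mod 29; (12|29)=-1, (25|29)=+1; (−1)^{1·1·14}·(-1)^1·(+1)^1 = -1.
v=23: a=23^2·(≡1), b=23^2·(≡5) mod 23; (1|23)=+1, (5|23)=-1; (−1)^{2·2·11}·(+1)^2·(-1)^2 = +1.
v=∞: -290 < 0 and 145 > 0  ⇒  (a,b)_∞ = +1.
v=2: v_2(a)=13, v_2(b)=8; units ≡ 7, 1 (mod 8); ε·ε+αω+βω = 1·0+13·0+8·0 ≡ 0  ⇒  (a,b)_2 = +1.
v=3: a=3^6·(≡1), b=3^2·(≡1) mod 3; (1|3)=+1, (1|3)=+1; (−1)^{6·2·1}·(+1)^2·(+1)^6 = +1.
(-290, 145 / ℚ) ramifies at {5, 29}: a division algebra.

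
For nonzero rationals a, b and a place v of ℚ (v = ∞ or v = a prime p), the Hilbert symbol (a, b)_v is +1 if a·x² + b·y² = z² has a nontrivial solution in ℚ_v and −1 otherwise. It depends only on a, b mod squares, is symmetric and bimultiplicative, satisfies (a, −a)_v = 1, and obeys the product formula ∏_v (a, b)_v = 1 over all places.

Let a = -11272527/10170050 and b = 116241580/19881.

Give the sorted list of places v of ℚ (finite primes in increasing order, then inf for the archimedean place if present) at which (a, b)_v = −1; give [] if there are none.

[2, 17]

(a, b) ≡ (-14, 595) mod (ℚ^×)²; places V = {2, 3, 5, 7, 11, 13, 17, 41, 47, ∞}.
(a,b)_3: α=6, u≡1; β=-2, v≡1 (mod 3); (1|3)=+1, (1|3)=+1; sign (−1)^0·+1^-2·+1^6 = +1.
(a,b)_2: α=-1, β=2; u≡1, v≡3 (mod 8); ε(u)ε(v)=0·1, αω(v)=-1·1, βω(u)=2·0; sum ≡ 1  ⇒  -1.
(a,b)_7: α=1, u≡5; β=1, v≡1 (mod 7); (5|7)=-1, (1|7)=+1; sign (−1)^1·-1^1·+1^1 = +1.
(a,b)_17: α=0, u≡5; β=3, v≡8 (mod 17); (5|17)=-1, (8|17)=+1; sign (−1)^0·-1^3·+1^0 = -1.
(a,b)_∞: sgn(-14)=−, sgn(595)=+, so +1.
(a,b)_5: α=-2, u≡4; β=1, v≡1 (mod 5); (4|5)=+1, (1|5)=+1; sign (−1)^0·+1^1·+1^-2 = +1.
(a,b)_47: α=2, u≡10; β=-2, v≡11 (mod 47); (10|47)=-1, (11|47)=-1; sign (−1)^0·-1^-2·-1^2 = +1.
(a,b)_41: α=-2, u≡38; β=0, v≡36 (mod 41); (38|41)=-1, (36|41)=+1; sign (−1)^0·-1^0·+1^-2 = +1.
(a,b)_13: α=0, u≡1; β=2, v≡4 (mod 13); (1|13)=+1, (4|13)=+1; sign (−1)^0·+1^2·+1^0 = +1.
(a,b)_11: α=-2, u≡2; β=0, v≡1 (mod 11); (2|11)=-1, (1|11)=+1; sign (−1)^0·-1^0·+1^-2 = +1.
Ram(-14, 595) = {2, 17}; no ℚ_2-point on the conic.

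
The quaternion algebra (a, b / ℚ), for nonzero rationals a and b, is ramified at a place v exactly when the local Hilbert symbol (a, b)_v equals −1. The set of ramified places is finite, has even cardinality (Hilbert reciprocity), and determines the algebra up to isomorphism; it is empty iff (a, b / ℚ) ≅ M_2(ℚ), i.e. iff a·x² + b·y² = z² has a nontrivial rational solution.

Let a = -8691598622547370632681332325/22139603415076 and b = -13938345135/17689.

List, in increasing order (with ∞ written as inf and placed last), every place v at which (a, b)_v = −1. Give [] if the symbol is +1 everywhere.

Mod squares: a ≡ -7293, b ≡ -935. Check v ∈ {∞, 2, 3, 5, 7, 11, 13, 17, 19}.
v=17: a=17^3·(≡8), b=17^1·(≡2) mod 17; (8|17)=+1, (2|17)=+1; (−1)^{3·1·8}·(+1)^1·(+1)^3 = +1.
v=11: a=11^3·(≡10), b=11^3·(≡3) mod 11; (10|11)=-1, (3|11)=+1; (−1)^{3·3·5}·(-1)^3·(+1)^3 = +1.
v=3: a=3^25·(≡2), b=3^6·(≡1) mod 3; (2|3)=-1, (1|3)=+1; (−1)^{25·6·1}·(-1)^6·(+1)^25 = +1.
v=7: a=7^-6·(≡4), b=7^-2·(≡5) mod 7; (4|7)=+1, (5|7)=-1; (−1)^{-6·-2·3}·(+1)^-2·(-1)^-6 = +1.
v=5: a=5^2·(≡2), b=5^1·(≡2) mod 5; (2|5)=-1, (2|5)=-1; (−1)^{2·1·2}·(-1)^1·(-1)^2 = -1.
v=2: v_2(a)=-2, v_2(b)=0; units ≡ 3, 1 (mod 8); ε·ε+αω+βω = 1·0+-2·0+0·1 ≡ 0  ⇒  (a,b)_2 = +1.
v=19: a=19^-6·(≡12), b=19^-2·(≡8) mod 19; (12|19)=-1, (8|19)=-1; (−1)^{-6·-2·9}·(-1)^-2·(-1)^-6 = +1.
v=∞: -7293 < 0 and -935 < 0  ⇒  (a,b)_∞ = -1.
v=13: a=13^7·(≡6), b=13^2·(≡12) mod 13; (6|13)=-1, (12|13)=+1; (−1)^{7·2·6}·(-1)^2·(+1)^7 = +1.
(-7293, -935 / ℚ) ramifies at {5, ∞}: a division algebra.

[5, inf]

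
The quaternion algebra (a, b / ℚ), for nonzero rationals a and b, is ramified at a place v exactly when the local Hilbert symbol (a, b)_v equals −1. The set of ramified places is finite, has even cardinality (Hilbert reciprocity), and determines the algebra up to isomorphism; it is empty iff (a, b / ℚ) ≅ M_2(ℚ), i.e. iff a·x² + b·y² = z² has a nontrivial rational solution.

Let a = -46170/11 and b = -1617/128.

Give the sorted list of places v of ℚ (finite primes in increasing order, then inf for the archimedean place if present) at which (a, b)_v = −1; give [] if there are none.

[19, inf]

(a, b) ≡ (-6270, -66) mod (ℚ^×)²; places V = {2, 3, 5, 7, 11, 19, ∞}.
(a,b)_11: α=-1, u≡8; β=1, v≡1 (mod 11); (8|11)=-1, (1|11)=+1; sign (−1)^1·-1^1·+1^-1 = +1.
(a,b)_7: α=0, u≡4; β=2, v≡1 (mod 7); (4|7)=+1, (1|7)=+1; sign (−1)^0·+1^2·+1^0 = +1.
(a,b)_2: α=1, β=-7; u≡1, v≡7 (mod 8); ε(u)ε(v)=0·1, αω(v)=1·0, βω(u)=-7·0; sum ≡ 0  ⇒  +1.
(a,b)_5: α=1, u≡1; β=0, v≡1 (mod 5); (1|5)=+1, (1|5)=+1; sign (−1)^0·+1^0·+1^1 = +1.
(a,b)_19: α=1, u≡14; β=0, v≡8 (mod 19); (14|19)=-1, (8|19)=-1; sign (−1)^0·-1^0·-1^1 = -1.
(a,b)_∞: sgn(-6270)=−, sgn(-66)=−, so -1.
(a,b)_3: α=5, u≡1; β=1, v≡2 (mod 3); (1|3)=+1, (2|3)=-1; sign (−1)^1·+1^1·-1^5 = +1.
Ram(-6270, -66) = {19, ∞}; no ℚ_19-point on the conic.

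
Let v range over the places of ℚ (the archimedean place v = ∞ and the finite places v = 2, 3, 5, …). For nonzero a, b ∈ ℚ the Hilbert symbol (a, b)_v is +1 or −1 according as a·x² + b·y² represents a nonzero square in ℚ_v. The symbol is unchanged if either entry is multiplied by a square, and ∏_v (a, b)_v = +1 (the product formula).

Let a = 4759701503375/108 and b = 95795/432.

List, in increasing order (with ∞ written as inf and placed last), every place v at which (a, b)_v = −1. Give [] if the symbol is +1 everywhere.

[3, 5, 13, 23]

Mod squares: a ≡ 76245, b ≡ 5865. Check v ∈ {∞, 2, 3, 5, 7, 13, 17, 23}.
v=3: a=3^-3·(≡2), b=3^-3·(≡2) mod 3; (2|3)=-1, (2|3)=-1; (−1)^{-3·-3·1}·(-1)^-3·(-1)^-3 = -1.
v=23: a=23^3·(≡2), b=23^1·(≡18) mod 23; (2|23)=+1, (18|23)=+1; (−1)^{3·1·11}·(+1)^1·(+1)^3 = -1.
v=17: a=17^3·(≡11), b=17^1·(≡6) mod 17; (11|17)=-1, (6|17)=-1; (−1)^{3·1·8}·(-1)^1·(-1)^3 = +1.
v=2: v_2(a)=-2, v_2(b)=-4; units ≡ 5, 1 (mod 8); ε·ε+αω+βω = 0·0+-2·0+-4·1 ≡ 0  ⇒  (a,b)_2 = +1.
v=7: a=7^2·(≡2), b=7^2·(≡6) mod 7; (2|7)=+1, (6|7)=-1; (−1)^{2·2·3}·(+1)^2·(-1)^2 = +1.
v=13: a=13^1·(≡7), b=13^0·(≡8) mod 13; (7|13)=-1, (8|13)=-1; (−1)^{1·0·6}·(-1)^0·(-1)^1 = -1.
v=∞: 76245 > 0 and 5865 > 0  ⇒  (a,b)_∞ = +1.
v=5: a=5^3·(≡4), b=5^1·(≡2) mod 5; (4|5)=+1, (2|5)=-1; (−1)^{3·1·2}·(+1)^1·(-1)^3 = -1.
Ram(76245, 5865) = {3, 5, 13, 23}; no ℚ_3-point on the conic.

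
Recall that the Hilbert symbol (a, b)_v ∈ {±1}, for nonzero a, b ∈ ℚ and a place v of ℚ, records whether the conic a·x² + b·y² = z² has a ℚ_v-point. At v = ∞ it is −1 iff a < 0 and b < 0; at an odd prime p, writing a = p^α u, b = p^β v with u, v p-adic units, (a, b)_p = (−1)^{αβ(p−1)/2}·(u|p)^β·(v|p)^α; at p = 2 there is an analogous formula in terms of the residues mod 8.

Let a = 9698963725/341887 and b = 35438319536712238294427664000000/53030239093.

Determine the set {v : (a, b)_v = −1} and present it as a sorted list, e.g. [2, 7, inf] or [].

Mod squares: a ≡ 42427, b ≡ 37037. Check v ∈ {∞, 2, 3, 5, 7, 11, 13, 17, 19, 23, 29, 37}.
v=7: a=7^-1·(≡5), b=7^1·(≡3) mod 7; (5|7)=-1, (3|7)=-1; (−1)^{-1·1·3}·(-1)^1·(-1)^-1 = -1.
v=37: a=37^0·(≡25), b=37^1·(≡31) mod 37; (25|37)=+1, (31|37)=-1; (−1)^{0·1·18}·(+1)^1·(-1)^0 = +1.
v=3: a=3^0·(≡1), b=3^2·(≡2) mod 3; (1|3)=+1, (2|3)=-1; (−1)^{0·2·1}·(+1)^2·(-1)^0 = +1.
v=2: v_2(a)=0, v_2(b)=10; units ≡ 3, 5 (mod 8); ε·ε+αω+βω = 1·0+0·1+10·1 ≡ 0  ⇒  (a,b)_2 = +1.
v=29: a=29^1·(≡5), b=29^4·(≡28) mod 29; (5|29)=+1, (28|29)=+1; (−1)^{1·4·14}·(+1)^4·(+1)^1 = +1.
v=17: a=17^-2·(≡5), b=17^-6·(≡11) mod 17; (5|17)=-1, (11|17)=-1; (−1)^{-2·-6·8}·(-1)^-6·(-1)^-2 = +1.
v=5: a=5^2·(≡2), b=5^6·(≡2) mod 5; (2|5)=-1, (2|5)=-1; (−1)^{2·6·2}·(-1)^6·(-1)^2 = +1.
v=23: a=23^2·(≡5), b=23^2·(≡22) mod 23; (5|23)=-1, (22|23)=-1; (−1)^{2·2·11}·(-1)^2·(-1)^2 = +1.
v=11: a=11^3·(≡2), b=11^7·(≡4) mod 11; (2|11)=-1, (4|11)=+1; (−1)^{3·7·5}·(-1)^7·(+1)^3 = +1.
v=∞: 42427 > 0 and 37037 > 0  ⇒  (a,b)_∞ = +1.
v=13: a=13^-2·(≡6), b=13^-3·(≡8) mod 13; (6|13)=-1, (8|13)=-1; (−1)^{-2·-3·6}·(-1)^-3·(-1)^-2 = -1.
v=19: a=19^1·(≡10), b=19^4·(≡11) mod 19; (10|19)=-1, (11|19)=+1; (−1)^{1·4·9}·(-1)^4·(+1)^1 = +1.
|Ram(42427, 37037)| = 2, even; anisotropic at {7, 13}.

[7, 13]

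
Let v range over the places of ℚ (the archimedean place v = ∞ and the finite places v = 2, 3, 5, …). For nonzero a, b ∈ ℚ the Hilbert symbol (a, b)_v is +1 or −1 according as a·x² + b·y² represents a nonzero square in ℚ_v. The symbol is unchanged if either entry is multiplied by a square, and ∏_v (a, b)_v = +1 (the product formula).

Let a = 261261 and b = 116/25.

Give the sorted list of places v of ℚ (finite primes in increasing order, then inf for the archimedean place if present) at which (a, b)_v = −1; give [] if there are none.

Mod squares: a ≡ 29029, b ≡ 29. Check v ∈ {∞, 2, 3, 5, 7, 11, 13, 29}.
v=3: a=3^2·(≡1), b=3^0·(≡2) mod 3; (1|3)=+1, (2|3)=-1; (−1)^{2·0·1}·(+1)^0·(-1)^2 = +1.
v=∞: 29029 > 0 and 29 > 0  ⇒  (a,b)_∞ = +1.
v=5: a=5^0·(≡1), b=5^-2·(≡1) mod 5; (1|5)=+1, (1|5)=+1; (−1)^{0·-2·2}·(+1)^-2·(+1)^0 = +1.
v=13: a=13^1·(≡12), b=13^0·(≡1) mod 13; (12|13)=+1, (1|13)=+1; (−1)^{1·0·6}·(+1)^0·(+1)^1 = +1.
v=7: a=7^1·(≡6), b=7^0·(≡1) mod 7; (6|7)=-1, (1|7)=+1; (−1)^{1·0·3}·(-1)^0·(+1)^1 = +1.
v=11: a=11^1·(≡2), b=11^0·(≡2) mod 11; (2|11)=-1, (2|11)=-1; (−1)^{1·0·5}·(-1)^0·(-1)^1 = -1.
v=2: v_2(a)=0, v_2(b)=2; units ≡ 5, 5 (mod 8); ε·ε+αω+βω = 0·0+0·1+2·1 ≡ 0  ⇒  (a,b)_2 = +1.
v=29: a=29^1·(≡19), b=29^1·(≡28) mod 29; (19|29)=-1, (28|29)=+1; (−1)^{1·1·14}·(-1)^1·(+1)^1 = -1.
Ram(29029, 29) = {11, 29}; no ℚ_11-point on the conic.

[11, 29]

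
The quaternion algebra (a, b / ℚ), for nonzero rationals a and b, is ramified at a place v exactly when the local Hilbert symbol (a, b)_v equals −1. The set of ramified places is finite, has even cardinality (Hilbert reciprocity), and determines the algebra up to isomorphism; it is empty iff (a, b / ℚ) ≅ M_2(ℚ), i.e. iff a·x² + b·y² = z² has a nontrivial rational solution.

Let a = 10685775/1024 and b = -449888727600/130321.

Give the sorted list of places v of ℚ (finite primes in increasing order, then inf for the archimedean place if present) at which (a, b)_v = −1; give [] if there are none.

(a, b) ≡ (1479, -432419) mod (ℚ^×)²; places V = {2, 3, 5, 13, 17, 19, 29, 31, 37, ∞}.
(a,b)_3: α=1, u≡1; β=2, v≡1 (mod 3); (1|3)=+1, (1|3)=+1; sign (−1)^0·+1^2·+1^1 = +1.
(a,b)_5: α=2, u≡4; β=2, v≡1 (mod 5); (4|5)=+1, (1|5)=+1; sign (−1)^0·+1^2·+1^2 = +1.
(a,b)_19: α=0, u≡17; β=-4, v≡15 (mod 19); (17|19)=+1, (15|19)=-1; sign (−1)^0·+1^-4·-1^0 = +1.
(a,b)_37: α=0, u≡7; β=1, v≡19 (mod 37); (7|37)=+1, (19|37)=-1; sign (−1)^0·+1^1·-1^0 = +1.
(a,b)_17: α=3, u≡4; β=2, v≡6 (mod 17); (4|17)=+1, (6|17)=-1; sign (−1)^0·+1^2·-1^3 = -1.
(a,b)_13: α=0, u≡10; β=1, v≡3 (mod 13); (10|13)=+1, (3|13)=+1; sign (−1)^0·+1^1·+1^0 = +1.
(a,b)_29: α=1, u≡13; β=1, v≡25 (mod 29); (13|29)=+1, (25|29)=+1; sign (−1)^0·+1^1·+1^1 = +1.
(a,b)_31: α=0, u≡13; β=1, v≡28 (mod 31); (13|31)=-1, (28|31)=+1; sign (−1)^0·-1^1·+1^0 = -1.
(a,b)_2: α=-10, β=4; u≡7, v≡5 (mod 8); ε(u)ε(v)=1·0, αω(v)=-10·1, βω(u)=4·0; sum ≡ 0  ⇒  +1.
(a,b)_∞: sgn(1479)=+, sgn(-432419)=−, so +1.
|Ram(1479, -432419)| = 2, even; anisotropic at {17, 31}.

[17, 31]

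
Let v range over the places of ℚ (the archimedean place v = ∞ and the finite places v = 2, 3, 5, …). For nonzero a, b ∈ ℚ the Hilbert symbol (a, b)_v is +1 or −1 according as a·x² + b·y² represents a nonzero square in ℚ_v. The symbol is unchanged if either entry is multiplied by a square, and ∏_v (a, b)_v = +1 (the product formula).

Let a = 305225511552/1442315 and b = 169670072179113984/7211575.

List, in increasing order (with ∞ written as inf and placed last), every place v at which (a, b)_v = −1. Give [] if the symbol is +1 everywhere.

(a, b) ≡ (634270, 7) mod (ℚ^×)²; places V = {2, 3, 5, 7, 13, 17, 19, 29, 41, ∞}.
(a,b)_29: α=-2, u≡27; β=-2, v≡4 (mod 29); (27|29)=-1, (4|29)=+1; sign (−1)^0·-1^-2·+1^-2 = +1.
(a,b)_2: α=7, β=14; u≡7, v≡7 (mod 8); ε(u)ε(v)=1·1, αω(v)=7·0, βω(u)=14·0; sum ≡ 1  ⇒  -1.
(a,b)_13: α=1, u≡12; β=0, v≡7 (mod 13); (12|13)=+1, (7|13)=-1; sign (−1)^0·+1^0·-1^1 = -1.
(a,b)_7: α=-3, u≡2; β=-3, v≡4 (mod 7); (2|7)=+1, (4|7)=+1; sign (−1)^1·+1^-3·+1^-3 = -1.
(a,b)_3: α=6, u≡1; β=10, v≡1 (mod 3); (1|3)=+1, (1|3)=+1; sign (−1)^0·+1^10·+1^6 = +1.
(a,b)_5: α=-1, u≡4; β=-2, v≡3 (mod 5); (4|5)=+1, (3|5)=-1; sign (−1)^0·+1^-2·-1^-1 = -1.
(a,b)_∞: sgn(634270)=+, sgn(7)=+, so +1.
(a,b)_17: α=1, u≡10; β=2, v≡7 (mod 17); (10|17)=-1, (7|17)=-1; sign (−1)^0·-1^2·-1^1 = -1.
(a,b)_19: α=2, u≡18; β=2, v≡5 (mod 19); (18|19)=-1, (5|19)=+1; sign (−1)^0·-1^2·+1^2 = +1.
(a,b)_41: α=1, u≡6; β=2, v≡30 (mod 41); (6|41)=-1, (30|41)=-1; sign (−1)^0·-1^2·-1^1 = -1.
Ram(634270, 7) = {2, 5, 7, 13, 17, 41}; no ℚ_2-point on the conic.

[2, 5, 7, 13, 17, 41]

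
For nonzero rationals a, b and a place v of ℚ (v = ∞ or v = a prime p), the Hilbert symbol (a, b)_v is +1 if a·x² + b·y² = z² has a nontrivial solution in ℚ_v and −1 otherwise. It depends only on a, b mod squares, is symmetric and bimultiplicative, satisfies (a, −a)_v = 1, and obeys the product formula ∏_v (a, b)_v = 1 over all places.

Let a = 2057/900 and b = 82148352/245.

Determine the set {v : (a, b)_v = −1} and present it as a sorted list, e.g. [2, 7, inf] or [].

[3, 5]

Mod squares: a ≡ 17, b ≡ 3315. Check v ∈ {∞, 2, 3, 5, 7, 11, 13, 17}.
v=13: a=13^0·(≡1), b=13^1·(≡7) mod 13; (1|13)=+1, (7|13)=-1; (−1)^{0·1·6}·(+1)^1·(-1)^0 = +1.
v=11: a=11^2·(≡8), b=11^2·(≡1) mod 11; (8|11)=-1, (1|11)=+1; (−1)^{2·2·5}·(-1)^2·(+1)^2 = +1.
v=7: a=7^0·(≡5), b=7^-2·(≡4) mod 7; (5|7)=-1, (4|7)=+1; (−1)^{0·-2·3}·(-1)^-2·(+1)^0 = +1.
v=∞: 17 > 0 and 3315 > 0  ⇒  (a,b)_∞ = +1.
v=17: a=17^1·(≡15), b=17^1·(≡13) mod 17; (15|17)=+1, (13|17)=+1; (−1)^{1·1·8}·(+1)^1·(+1)^1 = +1.
v=2: v_2(a)=-2, v_2(b)=10; units ≡ 1, 3 (mod 8); ε·ε+αω+βω = 0·1+-2·1+10·0 ≡ 0  ⇒  (a,b)_2 = +1.
v=5: a=5^-2·(≡2), b=5^-1·(≡3) mod 5; (2|5)=-1, (3|5)=-1; (−1)^{-2·-1·2}·(-1)^-1·(-1)^-2 = -1.
v=3: a=3^-2·(≡2), b=3^1·(≡1) mod 3; (2|3)=-1, (1|3)=+1; (−1)^{-2·1·1}·(-1)^1·(+1)^-2 = -1.
|Ram(17, 3315)| = 2, even; anisotropic at {3, 5}.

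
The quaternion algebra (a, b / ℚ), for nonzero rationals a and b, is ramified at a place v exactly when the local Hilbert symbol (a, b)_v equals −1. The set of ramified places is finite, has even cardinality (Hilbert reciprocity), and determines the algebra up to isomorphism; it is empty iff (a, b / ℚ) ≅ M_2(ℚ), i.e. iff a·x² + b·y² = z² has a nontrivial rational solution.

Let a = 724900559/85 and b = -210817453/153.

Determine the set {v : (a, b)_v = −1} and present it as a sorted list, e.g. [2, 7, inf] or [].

[2, 17]

Mod squares: a ≡ 46835, b ≡ -629. Check v ∈ {∞, 2, 3, 5, 7, 11, 17, 19, 29, 31, 37}.
v=37: a=37^2·(≡34), b=37^1·(≡24) mod 37; (34|37)=+1, (24|37)=-1; (−1)^{2·1·18}·(+1)^1·(-1)^2 = +1.
v=2: v_2(a)=0, v_2(b)=0; units ≡ 3, 3 (mod 8); ε·ε+αω+βω = 1·1+0·1+0·1 ≡ 1  ⇒  (a,b)_2 = -1.
v=11: a=11^0·(≡8), b=11^2·(≡3) mod 11; (8|11)=-1, (3|11)=+1; (−1)^{0·2·5}·(-1)^2·(+1)^0 = +1.
v=19: a=19^1·(≡8), b=19^0·(≡11) mod 19; (8|19)=-1, (11|19)=+1; (−1)^{1·0·9}·(-1)^0·(+1)^1 = +1.
v=31: a=31^2·(≡16), b=31^2·(≡24) mod 31; (16|31)=+1, (24|31)=-1; (−1)^{2·2·15}·(+1)^2·(-1)^2 = +1.
v=7: a=7^0·(≡5), b=7^2·(≡1) mod 7; (5|7)=-1, (1|7)=+1; (−1)^{0·2·3}·(-1)^2·(+1)^0 = +1.
v=∞: 46835 > 0 and -629 < 0  ⇒  (a,b)_∞ = +1.
v=5: a=5^-1·(≡2), b=5^0·(≡4) mod 5; (2|5)=-1, (4|5)=+1; (−1)^{-1·0·2}·(-1)^0·(+1)^-1 = +1.
v=3: a=3^0·(≡2), b=3^-2·(≡1) mod 3; (2|3)=-1, (1|3)=+1; (−1)^{0·-2·1}·(-1)^-2·(+1)^0 = +1.
v=29: a=29^1·(≡4), b=29^0·(≡6) mod 29; (4|29)=+1, (6|29)=+1; (−1)^{1·0·14}·(+1)^0·(+1)^1 = +1.
v=17: a=17^-1·(≡8), b=17^-1·(≡12) mod 17; (8|17)=+1, (12|17)=-1; (−1)^{-1·-1·8}·(+1)^-1·(-1)^-1 = -1.
Ram(46835, -629) = {2, 17}; no ℚ_2-point on the conic.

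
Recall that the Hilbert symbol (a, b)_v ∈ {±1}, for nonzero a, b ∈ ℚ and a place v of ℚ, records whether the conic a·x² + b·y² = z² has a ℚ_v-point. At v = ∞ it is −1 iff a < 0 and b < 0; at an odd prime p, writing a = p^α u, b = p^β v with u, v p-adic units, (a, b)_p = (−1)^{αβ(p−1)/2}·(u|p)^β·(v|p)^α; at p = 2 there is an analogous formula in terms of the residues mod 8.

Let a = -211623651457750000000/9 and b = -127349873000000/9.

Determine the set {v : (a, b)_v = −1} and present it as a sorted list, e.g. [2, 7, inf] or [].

[5, inf]

Mod squares: a ≡ -3910, b ≡ -17. Check v ∈ {∞, 2, 3, 5, 7, 17, 23}.
v=7: a=7^2·(≡5), b=7^2·(≡2) mod 7; (5|7)=-1, (2|7)=+1; (−1)^{2·2·3}·(-1)^2·(+1)^2 = +1.
v=17: a=17^5·(≡16), b=17^3·(≡4) mod 17; (16|17)=+1, (4|17)=+1; (−1)^{5·3·8}·(+1)^3·(+1)^5 = +1.
v=∞: -3910 < 0 and -17 < 0  ⇒  (a,b)_∞ = -1.
v=23: a=23^3·(≡11), b=23^2·(≡18) mod 23; (11|23)=-1, (18|23)=+1; (−1)^{3·2·11}·(-1)^2·(+1)^3 = +1.
v=5: a=5^9·(≡3), b=5^6·(≡2) mod 5; (3|5)=-1, (2|5)=-1; (−1)^{9·6·2}·(-1)^6·(-1)^9 = -1.
v=3: a=3^-2·(≡2), b=3^-2·(≡1) mod 3; (2|3)=-1, (1|3)=+1; (−1)^{-2·-2·1}·(-1)^-2·(+1)^-2 = +1.
v=2: v_2(a)=7, v_2(b)=6; units ≡ 5, 7 (mod 8); ε·ε+αω+βω = 0·1+7·0+6·1 ≡ 0  ⇒  (a,b)_2 = +1.
Ram(-3910, -17) = {5, ∞}; no ℚ_5-point on the conic.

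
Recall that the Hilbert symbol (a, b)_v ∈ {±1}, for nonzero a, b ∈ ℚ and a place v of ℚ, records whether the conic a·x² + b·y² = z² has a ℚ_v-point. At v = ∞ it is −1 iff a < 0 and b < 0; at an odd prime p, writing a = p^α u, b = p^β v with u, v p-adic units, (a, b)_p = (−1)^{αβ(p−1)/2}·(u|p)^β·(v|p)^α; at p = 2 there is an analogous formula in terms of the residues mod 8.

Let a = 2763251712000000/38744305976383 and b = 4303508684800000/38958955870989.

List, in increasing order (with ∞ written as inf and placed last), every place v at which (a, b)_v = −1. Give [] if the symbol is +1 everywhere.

Mod squares: a ≡ 546, b ≡ 2730. Check v ∈ {∞, 2, 3, 5, 7, 11, 13, 19, 29, 31}.
v=7: a=7^-7·(≡4), b=7^-7·(≡5) mod 7; (4|7)=+1, (5|7)=-1; (−1)^{-7·-7·3}·(+1)^-7·(-1)^-7 = +1.
v=3: a=3^3·(≡2), b=3^-1·(≡1) mod 3; (2|3)=-1, (1|3)=+1; (−1)^{3·-1·1}·(-1)^-1·(+1)^3 = +1.
v=5: a=5^6·(≡1), b=5^5·(≡4) mod 5; (1|5)=+1, (4|5)=+1; (−1)^{6·5·2}·(+1)^5·(+1)^6 = +1.
v=11: a=11^0·(≡8), b=11^-2·(≡10) mod 11; (8|11)=-1, (10|11)=-1; (−1)^{0·-2·5}·(-1)^-2·(-1)^0 = +1.
v=29: a=29^0·(≡23), b=29^2·(≡1) mod 29; (23|29)=+1, (1|29)=+1; (−1)^{0·2·14}·(+1)^2·(+1)^0 = +1.
v=2: v_2(a)=19, v_2(b)=17; units ≡ 1, 5 (mod 8); ε·ε+αω+βω = 0·0+19·1+17·0 ≡ 1  ⇒  (a,b)_2 = -1.
v=13: a=13^1·(≡9), b=13^1·(≡5) mod 13; (9|13)=+1, (5|13)=-1; (−1)^{1·1·6}·(+1)^1·(-1)^1 = -1.
v=19: a=19^-6·(≡8), b=19^-4·(≡12) mod 19; (8|19)=-1, (12|19)=-1; (−1)^{-6·-4·9}·(-1)^-4·(-1)^-6 = +1.
v=∞: 546 > 0 and 2730 > 0  ⇒  (a,b)_∞ = +1.
v=31: a=31^2·(≡25), b=31^2·(≡20) mod 31; (25|31)=+1, (20|31)=+1; (−1)^{2·2·15}·(+1)^2·(+1)^2 = +1.
Ram(546, 2730) = {2, 13}; no ℚ_2-point on the conic.

[2, 13]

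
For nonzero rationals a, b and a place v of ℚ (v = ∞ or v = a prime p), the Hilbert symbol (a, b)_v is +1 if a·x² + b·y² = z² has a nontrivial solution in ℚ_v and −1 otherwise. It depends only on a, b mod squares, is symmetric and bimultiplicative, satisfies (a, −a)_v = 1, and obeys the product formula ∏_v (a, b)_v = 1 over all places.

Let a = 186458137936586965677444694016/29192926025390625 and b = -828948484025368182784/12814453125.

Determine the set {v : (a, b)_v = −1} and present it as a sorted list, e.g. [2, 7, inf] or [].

[2, 11]

Mod squares: a ≡ 11, b ≡ -5. Check v ∈ {∞, 2, 3, 5, 7, 11, 17, 19}.
v=2: v_2(a)=20, v_2(b)=18; units ≡ 3, 3 (mod 8); ε·ε+αω+βω = 1·1+20·1+18·1 ≡ 1  ⇒  (a,b)_2 = -1.
v=17: a=17^6·(≡6), b=17^4·(≡3) mod 17; (6|17)=-1, (3|17)=-1; (−1)^{6·4·8}·(-1)^4·(-1)^6 = +1.
v=7: a=7^6·(≡4), b=7^4·(≡1) mod 7; (4|7)=+1, (1|7)=+1; (−1)^{6·4·3}·(+1)^4·(+1)^6 = +1.
v=11: a=11^3·(≡9), b=11^2·(≡6) mod 11; (9|11)=+1, (6|11)=-1; (−1)^{3·2·5}·(+1)^2·(-1)^3 = -1.
v=∞: 11 > 0 and -5 < 0  ⇒  (a,b)_∞ = +1.
v=19: a=19^6·(≡5), b=19^4·(≡15) mod 19; (5|19)=+1, (15|19)=-1; (−1)^{6·4·9}·(+1)^4·(-1)^6 = +1.
v=5: a=5^-14·(≡4), b=5^-9·(≡1) mod 5; (4|5)=+1, (1|5)=+1; (−1)^{-14·-9·2}·(+1)^-9·(+1)^-14 = +1.
v=3: a=3^-14·(≡2), b=3^-8·(≡1) mod 3; (2|3)=-1, (1|3)=+1; (−1)^{-14·-8·1}·(-1)^-8·(+1)^-14 = +1.
Ram(11, -5) = {2, 11}; no ℚ_2-point on the conic.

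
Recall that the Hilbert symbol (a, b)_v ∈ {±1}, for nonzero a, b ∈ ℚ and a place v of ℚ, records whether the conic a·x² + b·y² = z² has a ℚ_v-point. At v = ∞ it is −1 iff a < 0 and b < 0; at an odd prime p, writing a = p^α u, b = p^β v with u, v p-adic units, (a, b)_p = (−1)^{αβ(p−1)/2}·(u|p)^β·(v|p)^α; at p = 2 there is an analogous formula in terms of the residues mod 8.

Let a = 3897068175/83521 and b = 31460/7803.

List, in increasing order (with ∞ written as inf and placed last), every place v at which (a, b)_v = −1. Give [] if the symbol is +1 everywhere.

[2, 5, 7, 13]

Mod squares: a ≡ 7, b ≡ 195. Check v ∈ {∞, 2, 3, 5, 7, 11, 13, 17}.
v=2: v_2(a)=0, v_2(b)=2; units ≡ 7, 3 (mod 8); ε·ε+αω+βω = 1·1+0·1+2·0 ≡ 1  ⇒  (a,b)_2 = -1.
v=11: a=11^4·(≡7), b=11^2·(≡10) mod 11; (7|11)=-1, (10|11)=-1; (−1)^{4·2·5}·(-1)^2·(-1)^4 = +1.
v=5: a=5^2·(≡2), b=5^1·(≡4) mod 5; (2|5)=-1, (4|5)=+1; (−1)^{2·1·2}·(-1)^1·(+1)^2 = -1.
v=17: a=17^-4·(≡7), b=17^-2·(≡1) mod 17; (7|17)=-1, (1|17)=+1; (−1)^{-4·-2·8}·(-1)^-2·(+1)^-4 = +1.
v=∞: 7 > 0 and 195 > 0  ⇒  (a,b)_∞ = +1.
v=7: a=7^1·(≡1), b=7^0·(≡6) mod 7; (1|7)=+1, (6|7)=-1; (−1)^{1·0·3}·(+1)^0·(-1)^1 = -1.
v=13: a=13^2·(≡5), b=13^1·(≡5) mod 13; (5|13)=-1, (5|13)=-1; (−1)^{2·1·6}·(-1)^1·(-1)^2 = -1.
v=3: a=3^2·(≡1), b=3^-3·(≡2) mod 3; (1|3)=+1, (2|3)=-1; (−1)^{2·-3·1}·(+1)^-3·(-1)^2 = +1.
|Ram(7, 195)| = 4, even; anisotropic at {2, 5, 7, 13}.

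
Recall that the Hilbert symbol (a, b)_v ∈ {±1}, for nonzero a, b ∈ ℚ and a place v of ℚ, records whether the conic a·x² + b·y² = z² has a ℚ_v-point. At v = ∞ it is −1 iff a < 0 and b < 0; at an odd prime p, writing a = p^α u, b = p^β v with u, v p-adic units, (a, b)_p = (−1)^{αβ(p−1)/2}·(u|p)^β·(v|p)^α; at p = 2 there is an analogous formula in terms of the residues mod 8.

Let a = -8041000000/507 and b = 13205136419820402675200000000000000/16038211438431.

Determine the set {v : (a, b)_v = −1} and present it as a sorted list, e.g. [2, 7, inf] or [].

[2, 3, 13, 17, 31, 43]

(a, b) ≡ (-24123, 19443138) mod (ℚ^×)²; places V = {2, 3, 5, 7, 11, 13, 17, 23, 29, 31, 43, ∞}.
(a,b)_3: α=-1, u≡2; β=-11, v≡2 (mod 3); (2|3)=-1, (2|3)=-1; sign (−1)^1·-1^-11·-1^-1 = -1.
(a,b)_23: α=0, u≡8; β=2, v≡20 (mod 23); (8|23)=+1, (20|23)=-1; sign (−1)^0·+1^2·-1^0 = +1.
(a,b)_11: α=1, u≡6; β=5, v≡9 (mod 11); (6|11)=-1, (9|11)=+1; sign (−1)^1·-1^5·+1^1 = +1.
(a,b)_31: α=0, u≡26; β=1, v≡24 (mod 31); (26|31)=-1, (24|31)=-1; sign (−1)^0·-1^1·-1^0 = -1.
(a,b)_∞: sgn(-24123)=−, sgn(19443138)=+, so +1.
(a,b)_5: α=6, u≡3; β=14, v≡3 (mod 5); (3|5)=-1, (3|5)=-1; sign (−1)^0·-1^14·-1^6 = +1.
(a,b)_2: α=6, β=21; u≡5, v≡1 (mod 8); ε(u)ε(v)=0·0, αω(v)=6·0, βω(u)=21·1; sum ≡ 1  ⇒  -1.
(a,b)_13: α=-2, u≡2; β=-3, v≡6 (mod 13); (2|13)=-1, (6|13)=-1; sign (−1)^0·-1^-3·-1^-2 = -1.
(a,b)_7: α=0, u≡3; β=-2, v≡1 (mod 7); (3|7)=-1, (1|7)=+1; sign (−1)^0·-1^-2·+1^0 = +1.
(a,b)_43: α=1, u≡1; β=3, v≡40 (mod 43); (1|43)=+1, (40|43)=+1; sign (−1)^1·+1^3·+1^1 = -1.
(a,b)_17: α=1, u≡8; β=3, v≡5 (mod 17); (8|17)=+1, (5|17)=-1; sign (−1)^0·+1^3·-1^1 = -1.
(a,b)_29: α=0, u≡4; β=-2, v≡25 (mod 29); (4|29)=+1, (25|29)=+1; sign (−1)^0·+1^-2·+1^0 = +1.
Ram(-24123, 19443138) = {2, 3, 13, 17, 31, 43}; no ℚ_2-point on the conic.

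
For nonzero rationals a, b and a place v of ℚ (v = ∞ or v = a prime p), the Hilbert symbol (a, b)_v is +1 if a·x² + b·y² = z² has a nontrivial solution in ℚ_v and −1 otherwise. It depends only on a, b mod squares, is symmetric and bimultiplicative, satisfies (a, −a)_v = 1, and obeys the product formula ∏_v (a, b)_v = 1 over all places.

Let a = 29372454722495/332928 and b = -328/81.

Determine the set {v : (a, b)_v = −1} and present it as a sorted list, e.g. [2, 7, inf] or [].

Mod squares: a ≡ 15276190, b ≡ -82. Check v ∈ {∞, 2, 3, 5, 17, 19, 37, 41, 53}.
v=37: a=37^3·(≡19), b=37^0·(≡6) mod 37; (19|37)=-1, (6|37)=-1; (−1)^{3·0·18}·(-1)^0·(-1)^3 = -1.
v=3: a=3^-2·(≡1), b=3^-4·(≡2) mod 3; (1|3)=+1, (2|3)=-1; (−1)^{-2·-4·1}·(+1)^-4·(-1)^-2 = +1.
v=5: a=5^1·(≡3), b=5^0·(≡2) mod 5; (3|5)=-1, (2|5)=-1; (−1)^{1·0·2}·(-1)^0·(-1)^1 = -1.
v=53: a=53^3·(≡4), b=53^0·(≡11) mod 53; (4|53)=+1, (11|53)=+1; (−1)^{3·0·26}·(+1)^0·(+1)^3 = +1.
v=∞: 15276190 > 0 and -82 < 0  ⇒  (a,b)_∞ = +1.
v=19: a=19^1·(≡1), b=19^0·(≡18) mod 19; (1|19)=+1, (18|19)=-1; (−1)^{1·0·9}·(+1)^0·(-1)^1 = -1.
v=17: a=17^-2·(≡11), b=17^0·(≡14) mod 17; (11|17)=-1, (14|17)=-1; (−1)^{-2·0·8}·(-1)^0·(-1)^-2 = +1.
v=41: a=41^1·(≡32), b=41^1·(≡8) mod 41; (32|41)=+1, (8|41)=+1; (−1)^{1·1·20}·(+1)^1·(+1)^1 = +1.
v=2: v_2(a)=-7, v_2(b)=3; units ≡ 7, 7 (mod 8); ε·ε+αω+βω = 1·1+-7·0+3·0 ≡ 1  ⇒  (a,b)_2 = -1.
(15276190, -82 / ℚ) ramifies at {2, 5, 19, 37}: a division algebra.

[2, 5, 19, 37]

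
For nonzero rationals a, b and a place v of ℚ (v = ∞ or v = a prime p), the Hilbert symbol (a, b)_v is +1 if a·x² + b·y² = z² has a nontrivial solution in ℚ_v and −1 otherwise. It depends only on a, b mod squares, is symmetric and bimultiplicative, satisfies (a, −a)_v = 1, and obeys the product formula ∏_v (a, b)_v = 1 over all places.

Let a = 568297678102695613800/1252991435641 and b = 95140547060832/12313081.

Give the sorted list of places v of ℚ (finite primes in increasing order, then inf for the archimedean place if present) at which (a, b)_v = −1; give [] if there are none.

Mod squares: a ≡ 138, b ≡ 38. Check v ∈ {∞, 2, 3, 5, 7, 11, 13, 19, 23, 29}.
v=3: a=3^13·(≡1), b=3^6·(≡2) mod 3; (1|3)=+1, (2|3)=-1; (−1)^{13·6·1}·(+1)^6·(-1)^13 = -1.
v=19: a=19^2·(≡6), b=19^1·(≡8) mod 19; (6|19)=+1, (8|19)=-1; (−1)^{2·1·9}·(+1)^1·(-1)^2 = +1.
v=∞: 138 > 0 and 38 > 0  ⇒  (a,b)_∞ = +1.
v=5: a=5^2·(≡2), b=5^0·(≡2) mod 5; (2|5)=-1, (2|5)=-1; (−1)^{2·0·2}·(-1)^0·(-1)^2 = +1.
v=7: a=7^4·(≡6), b=7^4·(≡6) mod 7; (6|7)=-1, (6|7)=-1; (−1)^{4·4·3}·(-1)^4·(-1)^4 = +1.
v=11: a=11^-6·(≡8), b=11^-4·(≡4) mod 11; (8|11)=-1, (4|11)=+1; (−1)^{-6·-4·5}·(-1)^-4·(+1)^-6 = +1.
v=13: a=13^2·(≡8), b=13^2·(≡4) mod 13; (8|13)=-1, (4|13)=+1; (−1)^{2·2·6}·(-1)^2·(+1)^2 = +1.
v=2: v_2(a)=3, v_2(b)=5; units ≡ 5, 3 (mod 8); ε·ε+αω+βω = 0·1+3·1+5·1 ≡ 0  ⇒  (a,b)_2 = +1.
v=23: a=23^3·(≡4), b=23^2·(≡14) mod 23; (4|23)=+1, (14|23)=-1; (−1)^{3·2·11}·(+1)^2·(-1)^3 = -1.
v=29: a=29^-4·(≡7), b=29^-2·(≡7) mod 29; (7|29)=+1, (7|29)=+1; (−1)^{-4·-2·14}·(+1)^-2·(+1)^-4 = +1.
(138, 38 / ℚ) ramifies at {3, 23}: a division algebra.

[3, 23]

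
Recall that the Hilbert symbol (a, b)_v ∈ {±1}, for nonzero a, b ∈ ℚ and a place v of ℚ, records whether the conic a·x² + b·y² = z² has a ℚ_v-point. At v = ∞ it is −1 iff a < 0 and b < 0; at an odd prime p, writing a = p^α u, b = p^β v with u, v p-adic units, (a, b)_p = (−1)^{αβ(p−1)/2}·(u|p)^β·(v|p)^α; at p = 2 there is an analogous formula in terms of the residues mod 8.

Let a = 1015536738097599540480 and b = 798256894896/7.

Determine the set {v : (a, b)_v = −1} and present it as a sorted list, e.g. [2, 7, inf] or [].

[5, 7, 19, 29]

Mod squares: a ≡ 85405, b ≡ 133. Check v ∈ {∞, 2, 3, 5, 7, 19, 29, 31}.
v=3: a=3^2·(≡1), b=3^2·(≡1) mod 3; (1|3)=+1, (1|3)=+1; (−1)^{2·2·1}·(+1)^2·(+1)^2 = +1.
v=2: v_2(a)=8, v_2(b)=4; units ≡ 5, 5 (mod 8); ε·ε+αω+βω = 0·0+8·1+4·1 ≡ 0  ⇒  (a,b)_2 = +1.
v=5: a=5^1·(≡1), b=5^0·(≡3) mod 5; (1|5)=+1, (3|5)=-1; (−1)^{1·0·2}·(+1)^0·(-1)^1 = -1.
v=7: a=7^2·(≡6), b=7^-1·(≡6) mod 7; (6|7)=-1, (6|7)=-1; (−1)^{2·-1·3}·(-1)^-1·(-1)^2 = -1.
v=19: a=19^5·(≡6), b=19^3·(≡5) mod 19; (6|19)=+1, (5|19)=+1; (−1)^{5·3·9}·(+1)^3·(+1)^5 = -1.
v=29: a=29^3·(≡1), b=29^2·(≡8) mod 29; (1|29)=+1, (8|29)=-1; (−1)^{3·2·14}·(+1)^2·(-1)^3 = -1.
v=∞: 85405 > 0 and 133 > 0  ⇒  (a,b)_∞ = +1.
v=31: a=31^3·(≡22), b=31^2·(≡25) mod 31; (22|31)=-1, (25|31)=+1; (−1)^{3·2·15}·(-1)^2·(+1)^3 = +1.
(85405, 133 / ℚ) ramifies at {5, 7, 19, 29}: a division algebra.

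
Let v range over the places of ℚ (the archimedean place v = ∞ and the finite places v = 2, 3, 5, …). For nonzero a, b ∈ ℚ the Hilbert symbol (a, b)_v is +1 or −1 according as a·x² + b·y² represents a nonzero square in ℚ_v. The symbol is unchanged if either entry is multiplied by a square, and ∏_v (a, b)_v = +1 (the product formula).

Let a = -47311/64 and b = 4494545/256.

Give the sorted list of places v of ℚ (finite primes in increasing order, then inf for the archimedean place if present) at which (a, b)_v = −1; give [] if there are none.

[17, 19]

(a, b) ≡ (-391, 37145) mod (ℚ^×)²; places V = {2, 5, 11, 17, 19, 23, ∞}.
(a,b)_11: α=2, u≡3; β=2, v≡3 (mod 11); (3|11)=+1, (3|11)=+1; sign (−1)^0·+1^2·+1^2 = +1.
(a,b)_17: α=1, u≡3; β=1, v≡1 (mod 17); (3|17)=-1, (1|17)=+1; sign (−1)^0·-1^1·+1^1 = -1.
(a,b)_∞: sgn(-391)=−, sgn(37145)=+, so +1.
(a,b)_19: α=0, u≡8; β=1, v≡9 (mod 19); (8|19)=-1, (9|19)=+1; sign (−1)^0·-1^1·+1^0 = -1.
(a,b)_2: α=-6, β=-8; u≡1, v≡1 (mod 8); ε(u)ε(v)=0·0, αω(v)=-6·0, βω(u)=-8·0; sum ≡ 0  ⇒  +1.
(a,b)_23: α=1, u≡2; β=1, v≡10 (mod 23); (2|23)=+1, (10|23)=-1; sign (−1)^1·+1^1·-1^1 = +1.
(a,b)_5: α=0, u≡1; β=1, v≡4 (mod 5); (1|5)=+1, (4|5)=+1; sign (−1)^0·+1^1·+1^0 = +1.
(-391, 37145 / ℚ) ramifies at {17, 19}: a division algebra.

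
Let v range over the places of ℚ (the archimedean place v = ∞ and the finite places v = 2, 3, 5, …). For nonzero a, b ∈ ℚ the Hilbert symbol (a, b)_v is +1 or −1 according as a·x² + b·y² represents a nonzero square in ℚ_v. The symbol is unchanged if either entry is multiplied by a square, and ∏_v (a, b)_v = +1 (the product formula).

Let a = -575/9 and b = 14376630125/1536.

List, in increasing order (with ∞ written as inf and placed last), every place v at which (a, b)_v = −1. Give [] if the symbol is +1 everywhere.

[5, 11]

Mod squares: a ≡ -23, b ≡ 98670. Check v ∈ {∞, 2, 3, 5, 11, 13, 17, 23}.
v=13: a=13^0·(≡4), b=13^1·(≡2) mod 13; (4|13)=+1, (2|13)=-1; (−1)^{0·1·6}·(+1)^1·(-1)^0 = +1.
v=23: a=23^1·(≡10), b=23^1·(≡2) mod 23; (10|23)=-1, (2|23)=+1; (−1)^{1·1·11}·(-1)^1·(+1)^1 = +1.
v=3: a=3^-2·(≡1), b=3^-1·(≡1) mod 3; (1|3)=+1, (1|3)=+1; (−1)^{-2·-1·1}·(+1)^-1·(+1)^-2 = +1.
v=∞: -23 < 0 and 98670 > 0  ⇒  (a,b)_∞ = +1.
v=17: a=17^0·(≡6), b=17^2·(≡16) mod 17; (6|17)=-1, (16|17)=+1; (−1)^{0·2·8}·(-1)^2·(+1)^0 = +1.
v=11: a=11^0·(≡7), b=11^3·(≡5) mod 11; (7|11)=-1, (5|11)=+1; (−1)^{0·3·5}·(-1)^3·(+1)^0 = -1.
v=5: a=5^2·(≡3), b=5^3·(≡1) mod 5; (3|5)=-1, (1|5)=+1; (−1)^{2·3·2}·(-1)^3·(+1)^2 = -1.
v=2: v_2(a)=0, v_2(b)=-9; units ≡ 1, 7 (mod 8); ε·ε+αω+βω = 0·1+0·0+-9·0 ≡ 0  ⇒  (a,b)_2 = +1.
(-23, 98670 / ℚ) ramifies at {5, 11}: a division algebra.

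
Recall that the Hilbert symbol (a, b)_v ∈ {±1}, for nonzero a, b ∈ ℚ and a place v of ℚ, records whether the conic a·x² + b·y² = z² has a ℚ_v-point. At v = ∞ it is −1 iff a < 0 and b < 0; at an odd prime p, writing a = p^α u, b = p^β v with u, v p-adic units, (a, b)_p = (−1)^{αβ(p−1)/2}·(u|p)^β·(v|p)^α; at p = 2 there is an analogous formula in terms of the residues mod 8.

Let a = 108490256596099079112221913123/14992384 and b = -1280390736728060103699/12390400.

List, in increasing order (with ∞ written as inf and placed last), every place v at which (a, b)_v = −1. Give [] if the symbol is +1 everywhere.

Mod squares: a ≡ 14467, b ≡ -474411. Check v ∈ {∞, 2, 3, 5, 7, 11, 17, 19, 23, 29, 37, 41}.
v=∞: 14467 > 0 and -474411 < 0  ⇒  (a,b)_∞ = +1.
v=2: v_2(a)=-10, v_2(b)=-12; units ≡ 3, 5 (mod 8); ε·ε+αω+βω = 1·0+-10·1+-12·1 ≡ 0  ⇒  (a,b)_2 = +1.
v=5: a=5^0·(≡2), b=5^-2·(≡1) mod 5; (2|5)=-1, (1|5)=+1; (−1)^{0·-2·2}·(-1)^-2·(+1)^0 = +1.
v=23: a=23^3·(≡2), b=23^2·(≡10) mod 23; (2|23)=+1, (10|23)=-1; (−1)^{3·2·11}·(+1)^2·(-1)^3 = -1.
v=19: a=19^4·(≡12), b=19^3·(≡6) mod 19; (12|19)=-1, (6|19)=+1; (−1)^{4·3·9}·(-1)^3·(+1)^4 = -1.
v=17: a=17^3·(≡1), b=17^2·(≡9) mod 17; (1|17)=+1, (9|17)=+1; (−1)^{3·2·8}·(+1)^2·(+1)^3 = +1.
v=29: a=29^2·(≡1), b=29^1·(≡21) mod 29; (1|29)=+1, (21|29)=-1; (−1)^{2·1·14}·(+1)^1·(-1)^2 = +1.
v=3: a=3^4·(≡1), b=3^7·(≡2) mod 3; (1|3)=+1, (2|3)=-1; (−1)^{4·7·1}·(+1)^7·(-1)^4 = +1.
v=11: a=11^-4·(≡10), b=11^-2·(≡8) mod 11; (10|11)=-1, (8|11)=-1; (−1)^{-4·-2·5}·(-1)^-2·(-1)^-4 = +1.
v=37: a=37^3·(≡11), b=37^2·(≡3) mod 37; (11|37)=+1, (3|37)=+1; (−1)^{3·2·18}·(+1)^2·(+1)^3 = +1.
v=41: a=41^2·(≡26), b=41^1·(≡23) mod 41; (26|41)=-1, (23|41)=+1; (−1)^{2·1·20}·(-1)^1·(+1)^2 = -1.
v=7: a=7^4·(≡6), b=7^3·(≡2) mod 7; (6|7)=-1, (2|7)=+1; (−1)^{4·3·3}·(-1)^3·(+1)^4 = -1.
Ram(14467, -474411) = {7, 19, 23, 41}; no ℚ_7-point on the conic.

[7, 19, 23, 41]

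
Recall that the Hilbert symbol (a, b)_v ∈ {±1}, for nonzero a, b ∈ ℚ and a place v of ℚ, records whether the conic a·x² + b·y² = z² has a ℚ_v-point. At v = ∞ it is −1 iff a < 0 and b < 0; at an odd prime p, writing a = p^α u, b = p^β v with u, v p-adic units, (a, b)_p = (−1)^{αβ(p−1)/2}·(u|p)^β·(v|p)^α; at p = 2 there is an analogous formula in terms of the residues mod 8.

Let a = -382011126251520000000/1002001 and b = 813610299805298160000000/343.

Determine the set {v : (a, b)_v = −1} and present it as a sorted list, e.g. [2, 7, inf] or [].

Mod squares: a ≡ -6555, b ≡ 899745. Check v ∈ {∞, 2, 3, 5, 7, 11, 13, 19, 23, 29, 41}.
v=41: a=41^2·(≡4), b=41^3·(≡36) mod 41; (4|41)=+1, (36|41)=+1; (−1)^{2·3·20}·(+1)^3·(+1)^2 = +1.
v=23: a=23^3·(≡22), b=23^4·(≡3) mod 23; (22|23)=-1, (3|23)=+1; (−1)^{3·4·11}·(-1)^4·(+1)^3 = +1.
v=29: a=29^0·(≡1), b=29^2·(≡25) mod 29; (1|29)=+1, (25|29)=+1; (−1)^{0·2·14}·(+1)^2·(+1)^0 = +1.
v=7: a=7^-2·(≡2), b=7^-3·(≡4) mod 7; (2|7)=+1, (4|7)=+1; (−1)^{-2·-3·3}·(+1)^-3·(+1)^-2 = +1.
v=5: a=5^7·(≡4), b=5^7·(≡1) mod 5; (4|5)=+1, (1|5)=+1; (−1)^{7·7·2}·(+1)^7·(+1)^7 = +1.
v=3: a=3^1·(≡2), b=3^1·(≡2) mod 3; (2|3)=-1, (2|3)=-1; (−1)^{1·1·1}·(-1)^1·(-1)^1 = -1.
v=2: v_2(a)=22, v_2(b)=10; units ≡ 5, 1 (mod 8); ε·ε+αω+βω = 0·0+22·0+10·1 ≡ 0  ⇒  (a,b)_2 = +1.
v=13: a=13^-2·(≡1), b=13^0·(≡7) mod 13; (1|13)=+1, (7|13)=-1; (−1)^{-2·0·6}·(+1)^0·(-1)^-2 = +1.
v=19: a=19^1·(≡5), b=19^1·(≡11) mod 19; (5|19)=+1, (11|19)=+1; (−1)^{1·1·9}·(+1)^1·(+1)^1 = -1.
v=11: a=11^-2·(≡9), b=11^1·(≡2) mod 11; (9|11)=+1, (2|11)=-1; (−1)^{-2·1·5}·(+1)^1·(-1)^-2 = +1.
v=∞: -6555 < 0 and 899745 > 0  ⇒  (a,b)_∞ = +1.
Ram(-6555, 899745) = {3, 19}; no ℚ_3-point on the conic.

[3, 19]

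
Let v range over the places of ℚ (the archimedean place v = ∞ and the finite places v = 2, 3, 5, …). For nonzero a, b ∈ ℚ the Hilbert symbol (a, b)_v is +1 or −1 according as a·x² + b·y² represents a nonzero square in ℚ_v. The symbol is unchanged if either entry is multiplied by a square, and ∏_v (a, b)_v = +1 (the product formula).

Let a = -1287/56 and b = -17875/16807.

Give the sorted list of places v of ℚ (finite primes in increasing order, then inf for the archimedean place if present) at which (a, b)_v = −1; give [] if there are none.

Mod squares: a ≡ -2002, b ≡ -5005. Check v ∈ {∞, 2, 3, 5, 7, 11, 13}.
v=7: a=7^-1·(≡1), b=7^-5·(≡3) mod 7; (1|7)=+1, (3|7)=-1; (−1)^{-1·-5·3}·(+1)^-5·(-1)^-1 = +1.
v=2: v_2(a)=-3, v_2(b)=0; units ≡ 7, 3 (mod 8); ε·ε+αω+βω = 1·1+-3·1+0·0 ≡ 0  ⇒  (a,b)_2 = +1.
v=11: a=11^1·(≡4), b=11^1·(≡8) mod 11; (4|11)=+1, (8|11)=-1; (−1)^{1·1·5}·(+1)^1·(-1)^1 = +1.
v=∞: -2002 < 0 and -5005 < 0  ⇒  (a,b)_∞ = -1.
v=3: a=3^2·(≡2), b=3^0·(≡2) mod 3; (2|3)=-1, (2|3)=-1; (−1)^{2·0·1}·(-1)^0·(-1)^2 = +1.
v=13: a=13^1·(≡11), b=13^1·(≡5) mod 13; (11|13)=-1, (5|13)=-1; (−1)^{1·1·6}·(-1)^1·(-1)^1 = +1.
v=5: a=5^0·(≡3), b=5^3·(≡1) mod 5; (3|5)=-1, (1|5)=+1; (−1)^{0·3·2}·(-1)^3·(+1)^0 = -1.
Ram(-2002, -5005) = {5, ∞}; no ℚ_5-point on the conic.

[5, inf]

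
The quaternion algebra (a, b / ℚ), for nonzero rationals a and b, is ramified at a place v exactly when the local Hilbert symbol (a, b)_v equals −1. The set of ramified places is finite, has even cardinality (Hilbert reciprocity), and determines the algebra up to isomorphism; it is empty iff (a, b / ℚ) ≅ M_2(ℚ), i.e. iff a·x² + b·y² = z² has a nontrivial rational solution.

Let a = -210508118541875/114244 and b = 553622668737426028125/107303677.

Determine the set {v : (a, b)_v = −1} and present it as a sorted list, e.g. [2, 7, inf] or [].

[5, 7, 13, 29]

Mod squares: a ≡ -203, b ≡ 130065. Check v ∈ {∞, 2, 3, 5, 7, 11, 13, 17, 23, 29}.
v=3: a=3^0·(≡1), b=3^3·(≡2) mod 3; (1|3)=+1, (2|3)=-1; (−1)^{0·3·1}·(+1)^3·(-1)^0 = +1.
v=17: a=17^0·(≡16), b=17^-2·(≡16) mod 17; (16|17)=+1, (16|17)=+1; (−1)^{0·-2·8}·(+1)^-2·(+1)^0 = +1.
v=13: a=13^-4·(≡7), b=13^-5·(≡7) mod 13; (7|13)=-1, (7|13)=-1; (−1)^{-4·-5·6}·(-1)^-5·(-1)^-4 = -1.
v=29: a=29^1·(≡22), b=29^1·(≡21) mod 29; (22|29)=+1, (21|29)=-1; (−1)^{1·1·14}·(+1)^1·(-1)^1 = -1.
v=23: a=23^4·(≡4), b=23^5·(≡22) mod 23; (4|23)=+1, (22|23)=-1; (−1)^{4·5·11}·(+1)^5·(-1)^4 = +1.
v=2: v_2(a)=-2, v_2(b)=0; units ≡ 5, 1 (mod 8); ε·ε+αω+βω = 0·0+-2·0+0·1 ≡ 0  ⇒  (a,b)_2 = +1.
v=5: a=5^4·(≡2), b=5^5·(≡2) mod 5; (2|5)=-1, (2|5)=-1; (−1)^{4·5·2}·(-1)^5·(-1)^4 = -1.
v=∞: -203 < 0 and 130065 > 0  ⇒  (a,b)_∞ = +1.
v=7: a=7^3·(≡5), b=7^4·(≡3) mod 7; (5|7)=-1, (3|7)=-1; (−1)^{3·4·3}·(-1)^4·(-1)^3 = -1.
v=11: a=11^2·(≡8), b=11^4·(≡9) mod 11; (8|11)=-1, (9|11)=+1; (−1)^{2·4·5}·(-1)^4·(+1)^2 = +1.
|Ram(-203, 130065)| = 4, even; anisotropic at {5, 7, 13, 29}.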